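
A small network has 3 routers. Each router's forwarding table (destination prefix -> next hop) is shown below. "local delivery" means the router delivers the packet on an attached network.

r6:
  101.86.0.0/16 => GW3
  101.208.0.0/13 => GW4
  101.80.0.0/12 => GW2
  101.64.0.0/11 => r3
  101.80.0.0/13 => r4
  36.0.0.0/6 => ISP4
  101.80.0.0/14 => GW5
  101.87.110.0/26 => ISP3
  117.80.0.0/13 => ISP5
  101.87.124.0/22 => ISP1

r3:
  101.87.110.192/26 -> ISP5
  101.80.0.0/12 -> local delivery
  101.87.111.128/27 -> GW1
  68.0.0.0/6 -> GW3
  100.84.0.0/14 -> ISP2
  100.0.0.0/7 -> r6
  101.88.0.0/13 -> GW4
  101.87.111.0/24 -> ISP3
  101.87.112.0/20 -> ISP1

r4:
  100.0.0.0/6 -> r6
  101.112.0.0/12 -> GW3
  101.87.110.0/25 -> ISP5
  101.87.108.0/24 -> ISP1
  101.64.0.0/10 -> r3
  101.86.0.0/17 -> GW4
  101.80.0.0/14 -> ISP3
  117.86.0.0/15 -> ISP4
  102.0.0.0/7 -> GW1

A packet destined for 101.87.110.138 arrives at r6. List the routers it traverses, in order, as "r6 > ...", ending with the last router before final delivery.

r6 > r4 > r3

At r6: longest match for 101.87.110.138 is 101.80.0.0/13 -> r4
At r4: longest match for 101.87.110.138 is 101.64.0.0/10 -> r3
At r3: longest match for 101.87.110.138 is 101.80.0.0/12 -> local delivery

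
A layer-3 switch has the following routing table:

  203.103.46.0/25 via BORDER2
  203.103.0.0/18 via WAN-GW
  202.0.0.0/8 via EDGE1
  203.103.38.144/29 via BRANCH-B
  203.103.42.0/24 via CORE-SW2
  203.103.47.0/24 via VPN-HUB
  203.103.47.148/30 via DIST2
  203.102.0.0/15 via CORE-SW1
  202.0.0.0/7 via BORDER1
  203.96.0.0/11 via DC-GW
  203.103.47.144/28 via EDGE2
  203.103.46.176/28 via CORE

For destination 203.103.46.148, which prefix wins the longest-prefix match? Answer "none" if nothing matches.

203.103.0.0/18

Entries matching 203.103.46.148:
  202.0.0.0/7 (202.0.0.0 - 203.255.255.255)
  203.96.0.0/11 (203.96.0.0 - 203.127.255.255)
  203.102.0.0/15 (203.102.0.0 - 203.103.255.255)
  203.103.0.0/18 (203.103.0.0 - 203.103.63.255)
Most specific is 203.103.0.0/18.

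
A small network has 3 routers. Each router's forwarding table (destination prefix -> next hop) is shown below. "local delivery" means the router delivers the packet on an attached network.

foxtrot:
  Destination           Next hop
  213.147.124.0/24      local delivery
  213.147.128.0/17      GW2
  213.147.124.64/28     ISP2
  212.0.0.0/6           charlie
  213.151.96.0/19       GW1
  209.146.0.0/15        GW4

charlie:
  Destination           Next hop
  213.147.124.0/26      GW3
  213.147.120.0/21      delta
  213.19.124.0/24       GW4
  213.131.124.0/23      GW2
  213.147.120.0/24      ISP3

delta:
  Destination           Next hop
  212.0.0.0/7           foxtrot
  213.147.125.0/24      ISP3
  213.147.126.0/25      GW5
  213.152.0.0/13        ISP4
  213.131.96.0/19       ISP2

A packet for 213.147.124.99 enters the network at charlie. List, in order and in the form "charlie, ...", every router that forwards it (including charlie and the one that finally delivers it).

At charlie: longest match for 213.147.124.99 is 213.147.120.0/21 -> delta
At delta: longest match for 213.147.124.99 is 212.0.0.0/7 -> foxtrot
At foxtrot: longest match for 213.147.124.99 is 213.147.124.0/24 -> local delivery

charlie, delta, foxtrot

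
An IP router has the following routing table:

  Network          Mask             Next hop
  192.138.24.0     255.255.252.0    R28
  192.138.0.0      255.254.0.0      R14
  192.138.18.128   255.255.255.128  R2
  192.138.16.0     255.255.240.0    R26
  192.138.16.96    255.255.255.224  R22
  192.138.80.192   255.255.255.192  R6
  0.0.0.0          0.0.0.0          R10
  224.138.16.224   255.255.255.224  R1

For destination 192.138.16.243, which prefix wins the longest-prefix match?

192.138.16.0/20

Entries matching 192.138.16.243:
  0.0.0.0/0 (default, matches everything)
  192.138.0.0/15 (192.138.0.0 - 192.139.255.255)
  192.138.16.0/20 (192.138.16.0 - 192.138.31.255)
Most specific is 192.138.16.0/20.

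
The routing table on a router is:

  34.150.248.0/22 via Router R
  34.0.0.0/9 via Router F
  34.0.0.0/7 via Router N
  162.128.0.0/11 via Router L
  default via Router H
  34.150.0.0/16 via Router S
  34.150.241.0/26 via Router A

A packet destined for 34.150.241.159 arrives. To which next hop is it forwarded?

Router S

Routes whose prefix contains 34.150.241.159:
  0.0.0.0/0 (default, matches everything) -> Router H
  34.0.0.0/7 (34.0.0.0 - 35.255.255.255) -> Router N
  34.150.0.0/16 (34.150.0.0 - 34.150.255.255) -> Router S
More-specific entries that do NOT match:
  34.150.241.0/26 (34.150.241.0 - 34.150.241.63) does not contain 34.150.241.159
  34.150.248.0/22 (34.150.248.0 - 34.150.251.255) does not contain 34.150.241.159
Longest matching prefix is /16 -> next hop Router S.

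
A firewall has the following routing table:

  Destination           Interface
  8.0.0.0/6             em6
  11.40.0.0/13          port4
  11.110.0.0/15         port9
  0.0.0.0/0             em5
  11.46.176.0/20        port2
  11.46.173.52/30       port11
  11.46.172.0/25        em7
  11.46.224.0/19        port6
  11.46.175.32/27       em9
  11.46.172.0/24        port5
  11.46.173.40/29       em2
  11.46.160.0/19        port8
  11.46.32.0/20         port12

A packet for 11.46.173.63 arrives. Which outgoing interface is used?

port8

Routes whose prefix contains 11.46.173.63:
  0.0.0.0/0 (default, matches everything) -> em5
  8.0.0.0/6 (8.0.0.0 - 11.255.255.255) -> em6
  11.40.0.0/13 (11.40.0.0 - 11.47.255.255) -> port4
  11.46.160.0/19 (11.46.160.0 - 11.46.191.255) -> port8
More-specific entries that do NOT match:
  11.46.173.52/30 (11.46.173.52 - 11.46.173.55) does not contain 11.46.173.63
  11.46.173.40/29 (11.46.173.40 - 11.46.173.47) does not contain 11.46.173.63
  11.46.175.32/27 (11.46.175.32 - 11.46.175.63) does not contain 11.46.173.63
  11.46.172.0/25 (11.46.172.0 - 11.46.172.127) does not contain 11.46.173.63
  11.46.172.0/24 (11.46.172.0 - 11.46.172.255) does not contain 11.46.173.63
  11.46.176.0/20 (11.46.176.0 - 11.46.191.255) does not contain 11.46.173.63
  11.46.32.0/20 (11.46.32.0 - 11.46.47.255) does not contain 11.46.173.63
Longest matching prefix is /19 -> interface port8.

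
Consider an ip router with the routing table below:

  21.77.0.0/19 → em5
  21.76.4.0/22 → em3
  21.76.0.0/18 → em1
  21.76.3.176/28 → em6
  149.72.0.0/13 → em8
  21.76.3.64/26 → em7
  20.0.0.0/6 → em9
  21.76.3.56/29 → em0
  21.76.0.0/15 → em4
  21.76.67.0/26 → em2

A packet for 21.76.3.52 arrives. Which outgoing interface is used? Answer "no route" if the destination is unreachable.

em1

Routes whose prefix contains 21.76.3.52:
  20.0.0.0/6 (20.0.0.0 - 23.255.255.255) -> em9
  21.76.0.0/15 (21.76.0.0 - 21.77.255.255) -> em4
  21.76.0.0/18 (21.76.0.0 - 21.76.63.255) -> em1
More-specific entries that do NOT match:
  21.76.3.56/29 (21.76.3.56 - 21.76.3.63) does not contain 21.76.3.52
  21.76.3.176/28 (21.76.3.176 - 21.76.3.191) does not contain 21.76.3.52
  21.76.3.64/26 (21.76.3.64 - 21.76.3.127) does not contain 21.76.3.52
  21.76.67.0/26 (21.76.67.0 - 21.76.67.63) does not contain 21.76.3.52
  21.76.4.0/22 (21.76.4.0 - 21.76.7.255) does not contain 21.76.3.52
  21.77.0.0/19 (21.77.0.0 - 21.77.31.255) does not contain 21.76.3.52
Longest matching prefix is /18 -> interface em1.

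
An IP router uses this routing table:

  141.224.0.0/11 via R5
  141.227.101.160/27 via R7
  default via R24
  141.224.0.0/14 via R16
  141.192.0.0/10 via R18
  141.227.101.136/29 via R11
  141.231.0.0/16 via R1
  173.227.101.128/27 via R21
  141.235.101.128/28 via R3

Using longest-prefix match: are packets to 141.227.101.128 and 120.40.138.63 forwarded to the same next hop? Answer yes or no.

141.227.101.128: longest match 141.224.0.0/14 -> R16
120.40.138.63: longest match 0.0.0.0/0 -> R24

no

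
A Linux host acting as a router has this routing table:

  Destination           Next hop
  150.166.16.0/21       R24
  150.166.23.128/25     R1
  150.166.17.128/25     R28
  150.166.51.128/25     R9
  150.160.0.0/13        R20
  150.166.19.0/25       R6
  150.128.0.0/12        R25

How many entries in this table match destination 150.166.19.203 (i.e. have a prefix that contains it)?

Prefixes containing 150.166.19.203:
  150.160.0.0/13 (150.160.0.0 - 150.167.255.255)
  150.166.16.0/21 (150.166.16.0 - 150.166.23.255)
Total matching entries: 2.

2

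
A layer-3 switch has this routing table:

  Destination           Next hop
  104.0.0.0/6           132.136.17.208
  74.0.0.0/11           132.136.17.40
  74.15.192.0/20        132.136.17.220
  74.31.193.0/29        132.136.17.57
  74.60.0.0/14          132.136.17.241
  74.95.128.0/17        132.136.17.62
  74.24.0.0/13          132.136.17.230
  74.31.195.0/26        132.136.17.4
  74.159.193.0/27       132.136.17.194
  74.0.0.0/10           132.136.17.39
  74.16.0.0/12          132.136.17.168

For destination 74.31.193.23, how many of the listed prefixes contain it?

Prefixes containing 74.31.193.23:
  74.0.0.0/10 (74.0.0.0 - 74.63.255.255)
  74.0.0.0/11 (74.0.0.0 - 74.31.255.255)
  74.16.0.0/12 (74.16.0.0 - 74.31.255.255)
  74.24.0.0/13 (74.24.0.0 - 74.31.255.255)
Total matching entries: 4.

4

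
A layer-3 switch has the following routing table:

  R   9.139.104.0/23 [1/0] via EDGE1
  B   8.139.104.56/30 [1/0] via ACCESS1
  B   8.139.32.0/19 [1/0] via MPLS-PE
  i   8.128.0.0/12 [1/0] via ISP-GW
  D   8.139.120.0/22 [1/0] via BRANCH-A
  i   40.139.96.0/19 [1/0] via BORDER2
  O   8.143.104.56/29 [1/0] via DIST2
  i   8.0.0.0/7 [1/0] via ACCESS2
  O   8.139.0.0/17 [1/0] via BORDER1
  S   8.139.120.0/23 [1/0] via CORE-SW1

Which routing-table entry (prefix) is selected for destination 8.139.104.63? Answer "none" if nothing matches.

8.139.0.0/17

Entries matching 8.139.104.63:
  8.0.0.0/7 (8.0.0.0 - 9.255.255.255)
  8.128.0.0/12 (8.128.0.0 - 8.143.255.255)
  8.139.0.0/17 (8.139.0.0 - 8.139.127.255)
Most specific is 8.139.0.0/17.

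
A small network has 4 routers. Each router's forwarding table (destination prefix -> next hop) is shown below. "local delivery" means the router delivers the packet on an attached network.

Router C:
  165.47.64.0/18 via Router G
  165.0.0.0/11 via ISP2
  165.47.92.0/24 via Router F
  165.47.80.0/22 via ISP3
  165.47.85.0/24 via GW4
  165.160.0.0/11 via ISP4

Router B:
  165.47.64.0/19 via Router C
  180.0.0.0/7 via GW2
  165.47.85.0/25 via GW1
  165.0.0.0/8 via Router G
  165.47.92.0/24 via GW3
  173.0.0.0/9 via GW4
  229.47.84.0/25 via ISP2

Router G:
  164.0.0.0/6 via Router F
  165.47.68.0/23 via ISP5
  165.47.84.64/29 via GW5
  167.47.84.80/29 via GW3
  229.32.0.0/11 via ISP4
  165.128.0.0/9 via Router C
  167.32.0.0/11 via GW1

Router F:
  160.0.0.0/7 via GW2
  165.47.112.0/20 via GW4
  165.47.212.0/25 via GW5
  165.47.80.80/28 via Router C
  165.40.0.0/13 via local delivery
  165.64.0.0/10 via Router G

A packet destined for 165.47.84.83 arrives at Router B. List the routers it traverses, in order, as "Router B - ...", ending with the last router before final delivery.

At Router B: longest match for 165.47.84.83 is 165.47.64.0/19 -> Router C
At Router C: longest match for 165.47.84.83 is 165.47.64.0/18 -> Router G
At Router G: longest match for 165.47.84.83 is 164.0.0.0/6 -> Router F
At Router F: longest match for 165.47.84.83 is 165.40.0.0/13 -> local delivery

Router B - Router C - Router G - Router F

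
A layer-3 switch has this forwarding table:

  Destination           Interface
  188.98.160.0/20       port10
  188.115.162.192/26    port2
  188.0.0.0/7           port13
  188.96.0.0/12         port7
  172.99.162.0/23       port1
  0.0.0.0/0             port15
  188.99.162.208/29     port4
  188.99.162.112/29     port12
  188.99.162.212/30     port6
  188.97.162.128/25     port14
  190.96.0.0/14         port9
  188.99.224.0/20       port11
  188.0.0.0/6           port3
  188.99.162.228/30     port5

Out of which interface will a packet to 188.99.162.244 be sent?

port7

Routes whose prefix contains 188.99.162.244:
  0.0.0.0/0 (default, matches everything) -> port15
  188.0.0.0/6 (188.0.0.0 - 191.255.255.255) -> port3
  188.0.0.0/7 (188.0.0.0 - 189.255.255.255) -> port13
  188.96.0.0/12 (188.96.0.0 - 188.111.255.255) -> port7
More-specific entries that do NOT match:
  188.99.162.212/30 (188.99.162.212 - 188.99.162.215) does not contain 188.99.162.244
  188.99.162.228/30 (188.99.162.228 - 188.99.162.231) does not contain 188.99.162.244
  188.99.162.208/29 (188.99.162.208 - 188.99.162.215) does not contain 188.99.162.244
  188.99.162.112/29 (188.99.162.112 - 188.99.162.119) does not contain 188.99.162.244
  188.115.162.192/26 (188.115.162.192 - 188.115.162.255) does not contain 188.99.162.244
  188.97.162.128/25 (188.97.162.128 - 188.97.162.255) does not contain 188.99.162.244
  172.99.162.0/23 (172.99.162.0 - 172.99.163.255) does not contain 188.99.162.244
  188.98.160.0/20 (188.98.160.0 - 188.98.175.255) does not contain 188.99.162.244
  188.99.224.0/20 (188.99.224.0 - 188.99.239.255) does not contain 188.99.162.244
  190.96.0.0/14 (190.96.0.0 - 190.99.255.255) does not contain 188.99.162.244
Longest matching prefix is /12 -> interface port7.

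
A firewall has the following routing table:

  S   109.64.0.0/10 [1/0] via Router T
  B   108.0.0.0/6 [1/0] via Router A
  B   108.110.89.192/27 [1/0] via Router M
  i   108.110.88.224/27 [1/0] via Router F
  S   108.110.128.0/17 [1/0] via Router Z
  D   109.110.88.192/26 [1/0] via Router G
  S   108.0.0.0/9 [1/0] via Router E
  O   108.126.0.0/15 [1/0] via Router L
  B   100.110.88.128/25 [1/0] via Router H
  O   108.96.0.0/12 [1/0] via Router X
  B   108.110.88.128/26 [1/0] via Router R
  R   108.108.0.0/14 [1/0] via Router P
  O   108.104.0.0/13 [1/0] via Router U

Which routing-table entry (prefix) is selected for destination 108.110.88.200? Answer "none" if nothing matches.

Entries matching 108.110.88.200:
  108.0.0.0/6 (108.0.0.0 - 111.255.255.255)
  108.0.0.0/9 (108.0.0.0 - 108.127.255.255)
  108.96.0.0/12 (108.96.0.0 - 108.111.255.255)
  108.104.0.0/13 (108.104.0.0 - 108.111.255.255)
  108.108.0.0/14 (108.108.0.0 - 108.111.255.255)
Most specific is 108.108.0.0/14.

108.108.0.0/14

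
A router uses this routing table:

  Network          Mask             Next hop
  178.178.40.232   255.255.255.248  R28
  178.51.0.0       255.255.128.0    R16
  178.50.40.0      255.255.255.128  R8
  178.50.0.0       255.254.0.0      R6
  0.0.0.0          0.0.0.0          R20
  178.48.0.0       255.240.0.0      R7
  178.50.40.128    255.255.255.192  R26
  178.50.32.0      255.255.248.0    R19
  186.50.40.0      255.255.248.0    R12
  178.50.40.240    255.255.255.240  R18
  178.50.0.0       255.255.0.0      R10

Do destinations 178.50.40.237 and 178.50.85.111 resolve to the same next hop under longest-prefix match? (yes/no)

178.50.40.237: longest match 178.50.0.0/16 -> R10
178.50.85.111: longest match 178.50.0.0/16 -> R10

yes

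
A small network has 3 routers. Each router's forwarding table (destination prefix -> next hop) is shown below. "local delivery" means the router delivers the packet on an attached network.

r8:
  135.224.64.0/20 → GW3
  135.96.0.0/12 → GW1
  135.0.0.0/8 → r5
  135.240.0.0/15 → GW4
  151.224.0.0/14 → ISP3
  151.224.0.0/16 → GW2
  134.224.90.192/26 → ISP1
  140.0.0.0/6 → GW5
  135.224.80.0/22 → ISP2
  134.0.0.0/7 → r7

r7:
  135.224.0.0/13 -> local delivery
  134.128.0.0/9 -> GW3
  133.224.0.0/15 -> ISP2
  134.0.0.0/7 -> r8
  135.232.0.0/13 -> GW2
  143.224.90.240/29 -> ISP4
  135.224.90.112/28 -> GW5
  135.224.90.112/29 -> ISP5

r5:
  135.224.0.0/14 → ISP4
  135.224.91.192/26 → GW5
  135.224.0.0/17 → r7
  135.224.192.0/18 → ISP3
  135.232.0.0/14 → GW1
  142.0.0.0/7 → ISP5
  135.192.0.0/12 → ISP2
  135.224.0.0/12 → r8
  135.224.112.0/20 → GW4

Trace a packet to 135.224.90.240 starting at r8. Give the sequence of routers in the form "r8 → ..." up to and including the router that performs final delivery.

r8 → r5 → r7

At r8: longest match for 135.224.90.240 is 135.0.0.0/8 -> r5
At r5: longest match for 135.224.90.240 is 135.224.0.0/17 -> r7
At r7: longest match for 135.224.90.240 is 135.224.0.0/13 -> local delivery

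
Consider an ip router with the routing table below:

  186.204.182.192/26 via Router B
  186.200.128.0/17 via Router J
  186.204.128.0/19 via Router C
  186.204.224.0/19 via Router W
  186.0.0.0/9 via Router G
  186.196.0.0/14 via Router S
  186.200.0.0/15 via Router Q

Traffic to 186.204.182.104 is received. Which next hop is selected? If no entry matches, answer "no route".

no route

No entry's prefix contains 186.204.182.104; there is no default route.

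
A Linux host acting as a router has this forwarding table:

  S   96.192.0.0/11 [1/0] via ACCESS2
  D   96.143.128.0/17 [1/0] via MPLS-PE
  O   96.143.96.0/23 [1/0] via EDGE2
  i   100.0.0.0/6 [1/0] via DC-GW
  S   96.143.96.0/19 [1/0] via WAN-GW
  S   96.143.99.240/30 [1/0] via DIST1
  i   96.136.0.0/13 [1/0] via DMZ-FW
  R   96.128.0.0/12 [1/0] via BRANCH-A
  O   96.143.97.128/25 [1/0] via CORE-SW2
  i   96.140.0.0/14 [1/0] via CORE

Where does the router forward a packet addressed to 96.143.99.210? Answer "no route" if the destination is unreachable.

Routes whose prefix contains 96.143.99.210:
  96.128.0.0/12 (96.128.0.0 - 96.143.255.255) -> BRANCH-A
  96.136.0.0/13 (96.136.0.0 - 96.143.255.255) -> DMZ-FW
  96.140.0.0/14 (96.140.0.0 - 96.143.255.255) -> CORE
  96.143.96.0/19 (96.143.96.0 - 96.143.127.255) -> WAN-GW
More-specific entries that do NOT match:
  96.143.99.240/30 (96.143.99.240 - 96.143.99.243) does not contain 96.143.99.210
  96.143.97.128/25 (96.143.97.128 - 96.143.97.255) does not contain 96.143.99.210
  96.143.96.0/23 (96.143.96.0 - 96.143.97.255) does not contain 96.143.99.210
Longest matching prefix is /19 -> next hop WAN-GW.

WAN-GW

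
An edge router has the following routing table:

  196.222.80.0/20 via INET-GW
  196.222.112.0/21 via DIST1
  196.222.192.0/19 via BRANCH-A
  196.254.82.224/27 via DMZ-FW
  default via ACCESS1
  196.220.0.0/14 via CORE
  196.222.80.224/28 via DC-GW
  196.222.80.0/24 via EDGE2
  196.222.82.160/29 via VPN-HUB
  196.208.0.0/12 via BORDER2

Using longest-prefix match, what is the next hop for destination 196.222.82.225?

Routes whose prefix contains 196.222.82.225:
  0.0.0.0/0 (default, matches everything) -> ACCESS1
  196.208.0.0/12 (196.208.0.0 - 196.223.255.255) -> BORDER2
  196.220.0.0/14 (196.220.0.0 - 196.223.255.255) -> CORE
  196.222.80.0/20 (196.222.80.0 - 196.222.95.255) -> INET-GW
More-specific entries that do NOT match:
  196.222.82.160/29 (196.222.82.160 - 196.222.82.167) does not contain 196.222.82.225
  196.222.80.224/28 (196.222.80.224 - 196.222.80.239) does not contain 196.222.82.225
  196.254.82.224/27 (196.254.82.224 - 196.254.82.255) does not contain 196.222.82.225
  196.222.80.0/24 (196.222.80.0 - 196.222.80.255) does not contain 196.222.82.225
  196.222.112.0/21 (196.222.112.0 - 196.222.119.255) does not contain 196.222.82.225
Longest matching prefix is /20 -> next hop INET-GW.

INET-GW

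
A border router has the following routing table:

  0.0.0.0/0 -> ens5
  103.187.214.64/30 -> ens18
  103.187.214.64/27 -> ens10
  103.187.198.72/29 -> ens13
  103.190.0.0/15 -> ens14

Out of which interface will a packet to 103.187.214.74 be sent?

Routes whose prefix contains 103.187.214.74:
  0.0.0.0/0 (default, matches everything) -> ens5
  103.187.214.64/27 (103.187.214.64 - 103.187.214.95) -> ens10
More-specific entries that do NOT match:
  103.187.214.64/30 (103.187.214.64 - 103.187.214.67) does not contain 103.187.214.74
  103.187.198.72/29 (103.187.198.72 - 103.187.198.79) does not contain 103.187.214.74
Longest matching prefix is /27 -> interface ens10.

ens10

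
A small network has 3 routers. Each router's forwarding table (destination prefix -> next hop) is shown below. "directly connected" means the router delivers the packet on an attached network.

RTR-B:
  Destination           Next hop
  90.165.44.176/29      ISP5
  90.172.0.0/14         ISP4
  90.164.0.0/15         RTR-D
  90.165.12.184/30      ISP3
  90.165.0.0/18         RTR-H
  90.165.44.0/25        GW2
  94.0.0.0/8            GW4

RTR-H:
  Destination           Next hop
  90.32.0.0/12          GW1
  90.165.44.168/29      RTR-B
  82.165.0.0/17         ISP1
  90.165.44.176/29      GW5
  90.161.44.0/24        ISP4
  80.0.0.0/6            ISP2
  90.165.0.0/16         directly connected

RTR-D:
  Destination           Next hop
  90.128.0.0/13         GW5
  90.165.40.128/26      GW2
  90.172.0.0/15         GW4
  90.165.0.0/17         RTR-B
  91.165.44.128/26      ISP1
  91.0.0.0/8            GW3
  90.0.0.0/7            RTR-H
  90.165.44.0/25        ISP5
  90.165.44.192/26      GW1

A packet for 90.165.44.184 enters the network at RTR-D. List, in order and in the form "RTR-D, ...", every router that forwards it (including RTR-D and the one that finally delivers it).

RTR-D, RTR-B, RTR-H

At RTR-D: longest match for 90.165.44.184 is 90.165.0.0/17 -> RTR-B
At RTR-B: longest match for 90.165.44.184 is 90.165.0.0/18 -> RTR-H
At RTR-H: longest match for 90.165.44.184 is 90.165.0.0/16 -> directly connected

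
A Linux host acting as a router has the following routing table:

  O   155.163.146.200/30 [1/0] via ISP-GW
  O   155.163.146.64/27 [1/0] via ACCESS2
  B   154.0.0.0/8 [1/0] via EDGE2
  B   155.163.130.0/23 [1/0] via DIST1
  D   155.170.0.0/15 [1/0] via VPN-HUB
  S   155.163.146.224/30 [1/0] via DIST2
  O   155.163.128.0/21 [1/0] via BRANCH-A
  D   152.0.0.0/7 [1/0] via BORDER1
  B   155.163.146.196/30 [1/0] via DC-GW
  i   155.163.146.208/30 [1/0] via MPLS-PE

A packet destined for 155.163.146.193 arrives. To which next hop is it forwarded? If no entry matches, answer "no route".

No entry's prefix contains 155.163.146.193; there is no default route.

no route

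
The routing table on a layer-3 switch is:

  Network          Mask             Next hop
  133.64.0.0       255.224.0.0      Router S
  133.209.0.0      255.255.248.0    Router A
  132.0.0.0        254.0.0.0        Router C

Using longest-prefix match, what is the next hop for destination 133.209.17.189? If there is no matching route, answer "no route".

Routes whose prefix contains 133.209.17.189:
  132.0.0.0/7 (132.0.0.0 - 133.255.255.255) -> Router C
More-specific entries that do NOT match:
  133.209.0.0/21 (133.209.0.0 - 133.209.7.255) does not contain 133.209.17.189
  133.64.0.0/11 (133.64.0.0 - 133.95.255.255) does not contain 133.209.17.189
Longest matching prefix is /7 -> next hop Router C.

Router C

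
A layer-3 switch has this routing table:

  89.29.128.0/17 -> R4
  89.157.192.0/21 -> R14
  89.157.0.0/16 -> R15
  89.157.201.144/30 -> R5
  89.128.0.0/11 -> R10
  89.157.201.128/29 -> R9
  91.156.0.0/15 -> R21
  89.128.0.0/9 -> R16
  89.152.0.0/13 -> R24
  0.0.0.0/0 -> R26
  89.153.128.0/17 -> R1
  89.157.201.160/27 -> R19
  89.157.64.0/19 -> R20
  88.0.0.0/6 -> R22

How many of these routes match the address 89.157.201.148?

Prefixes containing 89.157.201.148:
  0.0.0.0/0 (default, matches everything)
  88.0.0.0/6 (88.0.0.0 - 91.255.255.255)
  89.128.0.0/9 (89.128.0.0 - 89.255.255.255)
  89.128.0.0/11 (89.128.0.0 - 89.159.255.255)
  89.152.0.0/13 (89.152.0.0 - 89.159.255.255)
  89.157.0.0/16 (89.157.0.0 - 89.157.255.255)
Total matching entries: 6.

6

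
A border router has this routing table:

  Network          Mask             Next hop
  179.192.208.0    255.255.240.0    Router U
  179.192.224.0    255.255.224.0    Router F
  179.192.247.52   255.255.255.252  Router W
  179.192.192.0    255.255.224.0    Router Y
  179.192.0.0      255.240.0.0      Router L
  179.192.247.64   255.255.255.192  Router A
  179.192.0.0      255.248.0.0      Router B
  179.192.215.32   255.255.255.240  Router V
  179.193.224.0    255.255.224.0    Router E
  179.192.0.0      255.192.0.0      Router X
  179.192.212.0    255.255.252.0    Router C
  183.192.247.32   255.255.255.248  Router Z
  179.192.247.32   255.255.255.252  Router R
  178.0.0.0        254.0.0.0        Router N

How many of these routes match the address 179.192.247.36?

Prefixes containing 179.192.247.36:
  178.0.0.0/7 (178.0.0.0 - 179.255.255.255)
  179.192.0.0/10 (179.192.0.0 - 179.255.255.255)
  179.192.0.0/12 (179.192.0.0 - 179.207.255.255)
  179.192.0.0/13 (179.192.0.0 - 179.199.255.255)
  179.192.224.0/19 (179.192.224.0 - 179.192.255.255)
Total matching entries: 5.

5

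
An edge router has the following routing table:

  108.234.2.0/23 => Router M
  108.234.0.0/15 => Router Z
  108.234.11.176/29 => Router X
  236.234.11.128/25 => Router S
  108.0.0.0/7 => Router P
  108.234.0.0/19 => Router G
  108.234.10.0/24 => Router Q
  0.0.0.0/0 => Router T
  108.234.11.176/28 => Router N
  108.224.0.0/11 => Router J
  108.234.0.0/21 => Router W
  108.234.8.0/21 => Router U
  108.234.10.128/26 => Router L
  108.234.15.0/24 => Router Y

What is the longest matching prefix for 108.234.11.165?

108.234.8.0/21

Entries matching 108.234.11.165:
  0.0.0.0/0 (default, matches everything)
  108.0.0.0/7 (108.0.0.0 - 109.255.255.255)
  108.224.0.0/11 (108.224.0.0 - 108.255.255.255)
  108.234.0.0/15 (108.234.0.0 - 108.235.255.255)
  108.234.0.0/19 (108.234.0.0 - 108.234.31.255)
  108.234.8.0/21 (108.234.8.0 - 108.234.15.255)
Most specific is 108.234.8.0/21.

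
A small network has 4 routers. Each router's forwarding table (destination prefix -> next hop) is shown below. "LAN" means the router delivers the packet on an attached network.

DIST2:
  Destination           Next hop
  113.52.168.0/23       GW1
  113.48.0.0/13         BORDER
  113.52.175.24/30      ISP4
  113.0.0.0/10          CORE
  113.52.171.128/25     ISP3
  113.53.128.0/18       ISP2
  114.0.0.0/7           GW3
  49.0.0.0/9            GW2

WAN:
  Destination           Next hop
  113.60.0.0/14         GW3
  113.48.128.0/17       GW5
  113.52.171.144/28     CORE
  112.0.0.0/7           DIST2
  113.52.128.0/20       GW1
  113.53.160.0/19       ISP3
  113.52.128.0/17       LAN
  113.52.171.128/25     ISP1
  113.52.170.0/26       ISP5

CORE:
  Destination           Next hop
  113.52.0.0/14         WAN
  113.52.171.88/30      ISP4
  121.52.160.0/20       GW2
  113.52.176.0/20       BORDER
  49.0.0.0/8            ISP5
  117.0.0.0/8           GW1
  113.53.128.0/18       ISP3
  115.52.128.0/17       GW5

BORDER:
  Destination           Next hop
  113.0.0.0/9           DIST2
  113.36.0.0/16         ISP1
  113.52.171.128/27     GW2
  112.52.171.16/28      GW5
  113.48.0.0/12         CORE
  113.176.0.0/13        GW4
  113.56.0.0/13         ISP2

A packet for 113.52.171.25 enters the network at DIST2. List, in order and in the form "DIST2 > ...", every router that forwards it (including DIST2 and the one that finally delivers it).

DIST2 > BORDER > CORE > WAN

At DIST2: longest match for 113.52.171.25 is 113.48.0.0/13 -> BORDER
At BORDER: longest match for 113.52.171.25 is 113.48.0.0/12 -> CORE
At CORE: longest match for 113.52.171.25 is 113.52.0.0/14 -> WAN
At WAN: longest match for 113.52.171.25 is 113.52.128.0/17 -> LAN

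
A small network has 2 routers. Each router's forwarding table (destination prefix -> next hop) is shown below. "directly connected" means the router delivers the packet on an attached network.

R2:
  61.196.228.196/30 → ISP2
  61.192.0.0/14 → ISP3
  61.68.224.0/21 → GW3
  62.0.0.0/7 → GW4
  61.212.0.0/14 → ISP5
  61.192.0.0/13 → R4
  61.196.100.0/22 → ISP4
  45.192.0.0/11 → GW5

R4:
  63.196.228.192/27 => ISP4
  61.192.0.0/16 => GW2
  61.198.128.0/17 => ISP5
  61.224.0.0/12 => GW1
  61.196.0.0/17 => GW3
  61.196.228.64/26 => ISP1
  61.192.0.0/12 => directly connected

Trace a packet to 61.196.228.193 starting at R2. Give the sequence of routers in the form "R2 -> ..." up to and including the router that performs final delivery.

At R2: longest match for 61.196.228.193 is 61.192.0.0/13 -> R4
At R4: longest match for 61.196.228.193 is 61.192.0.0/12 -> directly connected

R2 -> R4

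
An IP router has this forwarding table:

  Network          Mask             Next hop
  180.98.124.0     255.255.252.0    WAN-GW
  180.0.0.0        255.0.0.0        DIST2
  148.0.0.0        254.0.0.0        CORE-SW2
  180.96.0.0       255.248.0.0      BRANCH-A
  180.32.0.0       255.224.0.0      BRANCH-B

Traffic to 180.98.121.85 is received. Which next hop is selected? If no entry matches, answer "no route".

BRANCH-A

Routes whose prefix contains 180.98.121.85:
  180.0.0.0/8 (180.0.0.0 - 180.255.255.255) -> DIST2
  180.96.0.0/13 (180.96.0.0 - 180.103.255.255) -> BRANCH-A
More-specific entries that do NOT match:
  180.98.124.0/22 (180.98.124.0 - 180.98.127.255) does not contain 180.98.121.85
Longest matching prefix is /13 -> next hop BRANCH-A.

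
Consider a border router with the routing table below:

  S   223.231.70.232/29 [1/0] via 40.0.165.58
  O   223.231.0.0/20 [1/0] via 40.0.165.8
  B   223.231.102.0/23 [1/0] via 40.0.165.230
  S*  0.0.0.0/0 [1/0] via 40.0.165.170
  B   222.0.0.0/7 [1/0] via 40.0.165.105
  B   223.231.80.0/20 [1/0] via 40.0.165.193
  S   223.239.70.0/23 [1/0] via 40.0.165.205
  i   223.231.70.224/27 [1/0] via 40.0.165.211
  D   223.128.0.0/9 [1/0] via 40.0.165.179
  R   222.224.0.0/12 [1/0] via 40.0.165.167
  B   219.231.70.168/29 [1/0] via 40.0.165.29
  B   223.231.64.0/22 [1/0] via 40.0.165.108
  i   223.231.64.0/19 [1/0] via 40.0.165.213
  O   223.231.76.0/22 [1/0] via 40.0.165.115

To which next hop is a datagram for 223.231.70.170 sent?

Routes whose prefix contains 223.231.70.170:
  0.0.0.0/0 (default, matches everything) -> 40.0.165.170
  222.0.0.0/7 (222.0.0.0 - 223.255.255.255) -> 40.0.165.105
  223.128.0.0/9 (223.128.0.0 - 223.255.255.255) -> 40.0.165.179
  223.231.64.0/19 (223.231.64.0 - 223.231.95.255) -> 40.0.165.213
More-specific entries that do NOT match:
  223.231.70.232/29 (223.231.70.232 - 223.231.70.239) does not contain 223.231.70.170
  219.231.70.168/29 (219.231.70.168 - 219.231.70.175) does not contain 223.231.70.170
  223.231.70.224/27 (223.231.70.224 - 223.231.70.255) does not contain 223.231.70.170
  223.231.102.0/23 (223.231.102.0 - 223.231.103.255) does not contain 223.231.70.170
  223.239.70.0/23 (223.239.70.0 - 223.239.71.255) does not contain 223.231.70.170
  223.231.64.0/22 (223.231.64.0 - 223.231.67.255) does not contain 223.231.70.170
  223.231.76.0/22 (223.231.76.0 - 223.231.79.255) does not contain 223.231.70.170
  223.231.0.0/20 (223.231.0.0 - 223.231.15.255) does not contain 223.231.70.170
  223.231.80.0/20 (223.231.80.0 - 223.231.95.255) does not contain 223.231.70.170
Longest matching prefix is /19 -> next hop 40.0.165.213.

40.0.165.213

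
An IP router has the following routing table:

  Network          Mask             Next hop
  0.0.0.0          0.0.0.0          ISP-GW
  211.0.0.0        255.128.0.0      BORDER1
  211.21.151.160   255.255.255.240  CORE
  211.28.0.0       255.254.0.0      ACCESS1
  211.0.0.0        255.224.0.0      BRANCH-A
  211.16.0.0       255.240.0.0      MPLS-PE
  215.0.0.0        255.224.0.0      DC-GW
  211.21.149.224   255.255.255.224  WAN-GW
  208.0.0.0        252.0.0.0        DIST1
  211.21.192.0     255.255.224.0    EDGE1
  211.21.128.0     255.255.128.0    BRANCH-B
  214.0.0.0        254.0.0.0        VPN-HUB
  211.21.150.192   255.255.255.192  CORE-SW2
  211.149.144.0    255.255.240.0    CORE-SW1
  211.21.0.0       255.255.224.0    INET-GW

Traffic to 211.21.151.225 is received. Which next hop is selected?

BRANCH-B

Routes whose prefix contains 211.21.151.225:
  0.0.0.0/0 (default, matches everything) -> ISP-GW
  208.0.0.0/6 (208.0.0.0 - 211.255.255.255) -> DIST1
  211.0.0.0/9 (211.0.0.0 - 211.127.255.255) -> BORDER1
  211.0.0.0/11 (211.0.0.0 - 211.31.255.255) -> BRANCH-A
  211.16.0.0/12 (211.16.0.0 - 211.31.255.255) -> MPLS-PE
  211.21.128.0/17 (211.21.128.0 - 211.21.255.255) -> BRANCH-B
More-specific entries that do NOT match:
  211.21.151.160/28 (211.21.151.160 - 211.21.151.175) does not contain 211.21.151.225
  211.21.149.224/27 (211.21.149.224 - 211.21.149.255) does not contain 211.21.151.225
  211.21.150.192/26 (211.21.150.192 - 211.21.150.255) does not contain 211.21.151.225
  211.149.144.0/20 (211.149.144.0 - 211.149.159.255) does not contain 211.21.151.225
  211.21.192.0/19 (211.21.192.0 - 211.21.223.255) does not contain 211.21.151.225
  211.21.0.0/19 (211.21.0.0 - 211.21.31.255) does not contain 211.21.151.225
Longest matching prefix is /17 -> next hop BRANCH-B.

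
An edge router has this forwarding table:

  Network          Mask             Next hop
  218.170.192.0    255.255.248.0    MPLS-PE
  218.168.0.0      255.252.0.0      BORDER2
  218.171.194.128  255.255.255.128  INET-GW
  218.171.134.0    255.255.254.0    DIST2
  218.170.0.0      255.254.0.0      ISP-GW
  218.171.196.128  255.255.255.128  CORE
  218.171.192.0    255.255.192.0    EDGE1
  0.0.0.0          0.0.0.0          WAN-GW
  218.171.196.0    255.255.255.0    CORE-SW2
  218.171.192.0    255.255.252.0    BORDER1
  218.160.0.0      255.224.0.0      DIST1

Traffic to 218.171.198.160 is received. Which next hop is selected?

EDGE1

Routes whose prefix contains 218.171.198.160:
  0.0.0.0/0 (default, matches everything) -> WAN-GW
  218.160.0.0/11 (218.160.0.0 - 218.191.255.255) -> DIST1
  218.168.0.0/14 (218.168.0.0 - 218.171.255.255) -> BORDER2
  218.170.0.0/15 (218.170.0.0 - 218.171.255.255) -> ISP-GW
  218.171.192.0/18 (218.171.192.0 - 218.171.255.255) -> EDGE1
More-specific entries that do NOT match:
  218.171.194.128/25 (218.171.194.128 - 218.171.194.255) does not contain 218.171.198.160
  218.171.196.128/25 (218.171.196.128 - 218.171.196.255) does not contain 218.171.198.160
  218.171.196.0/24 (218.171.196.0 - 218.171.196.255) does not contain 218.171.198.160
  218.171.134.0/23 (218.171.134.0 - 218.171.135.255) does not contain 218.171.198.160
  218.171.192.0/22 (218.171.192.0 - 218.171.195.255) does not contain 218.171.198.160
  218.170.192.0/21 (218.170.192.0 - 218.170.199.255) does not contain 218.171.198.160
Longest matching prefix is /18 -> next hop EDGE1.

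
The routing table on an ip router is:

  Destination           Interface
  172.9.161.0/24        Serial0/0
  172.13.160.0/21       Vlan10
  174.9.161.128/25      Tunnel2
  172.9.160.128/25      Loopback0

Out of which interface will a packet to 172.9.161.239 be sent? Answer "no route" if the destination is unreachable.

Routes whose prefix contains 172.9.161.239:
  172.9.161.0/24 (172.9.161.0 - 172.9.161.255) -> Serial0/0
More-specific entries that do NOT match:
  174.9.161.128/25 (174.9.161.128 - 174.9.161.255) does not contain 172.9.161.239
  172.9.160.128/25 (172.9.160.128 - 172.9.160.255) does not contain 172.9.161.239
Longest matching prefix is /24 -> interface Serial0/0.

Serial0/0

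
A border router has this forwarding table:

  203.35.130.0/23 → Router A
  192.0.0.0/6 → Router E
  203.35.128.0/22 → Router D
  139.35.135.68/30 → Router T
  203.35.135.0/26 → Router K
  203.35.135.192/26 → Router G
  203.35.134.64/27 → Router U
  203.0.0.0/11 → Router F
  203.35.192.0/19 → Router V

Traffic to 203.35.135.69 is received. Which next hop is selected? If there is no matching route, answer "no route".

No entry's prefix contains 203.35.135.69; there is no default route.

no route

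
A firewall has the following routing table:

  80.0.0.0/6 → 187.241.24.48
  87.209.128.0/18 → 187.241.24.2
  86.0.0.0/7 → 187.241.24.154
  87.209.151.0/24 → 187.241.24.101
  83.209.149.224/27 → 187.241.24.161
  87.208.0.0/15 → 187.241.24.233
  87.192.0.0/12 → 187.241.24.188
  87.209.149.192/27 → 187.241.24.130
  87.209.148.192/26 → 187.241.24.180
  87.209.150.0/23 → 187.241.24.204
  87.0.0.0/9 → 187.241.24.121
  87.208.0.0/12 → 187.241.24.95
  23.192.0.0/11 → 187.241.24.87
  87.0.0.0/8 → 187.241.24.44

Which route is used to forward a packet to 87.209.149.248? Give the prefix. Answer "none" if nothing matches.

87.209.128.0/18

Entries matching 87.209.149.248:
  86.0.0.0/7 (86.0.0.0 - 87.255.255.255)
  87.0.0.0/8 (87.0.0.0 - 87.255.255.255)
  87.208.0.0/12 (87.208.0.0 - 87.223.255.255)
  87.208.0.0/15 (87.208.0.0 - 87.209.255.255)
  87.209.128.0/18 (87.209.128.0 - 87.209.191.255)
Most specific is 87.209.128.0/18.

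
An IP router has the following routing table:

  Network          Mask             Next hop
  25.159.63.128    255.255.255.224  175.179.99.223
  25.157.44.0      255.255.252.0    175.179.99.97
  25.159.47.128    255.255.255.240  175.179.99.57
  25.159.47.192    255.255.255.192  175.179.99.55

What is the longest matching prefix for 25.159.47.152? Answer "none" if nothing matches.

none

25.159.47.152 is outside every listed prefix and there is no default route.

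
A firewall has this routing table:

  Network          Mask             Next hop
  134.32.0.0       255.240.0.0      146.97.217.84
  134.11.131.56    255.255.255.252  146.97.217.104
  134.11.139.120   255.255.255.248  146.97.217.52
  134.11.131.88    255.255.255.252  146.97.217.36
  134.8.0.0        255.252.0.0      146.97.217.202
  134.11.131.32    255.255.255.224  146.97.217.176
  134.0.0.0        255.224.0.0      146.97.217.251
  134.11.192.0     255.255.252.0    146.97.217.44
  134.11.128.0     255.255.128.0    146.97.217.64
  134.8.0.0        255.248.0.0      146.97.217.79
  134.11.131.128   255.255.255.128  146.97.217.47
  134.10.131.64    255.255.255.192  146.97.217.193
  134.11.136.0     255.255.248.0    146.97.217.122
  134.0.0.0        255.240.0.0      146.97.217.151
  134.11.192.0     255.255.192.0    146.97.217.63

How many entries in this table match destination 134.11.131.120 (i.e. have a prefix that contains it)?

Prefixes containing 134.11.131.120:
  134.0.0.0/11 (134.0.0.0 - 134.31.255.255)
  134.0.0.0/12 (134.0.0.0 - 134.15.255.255)
  134.8.0.0/13 (134.8.0.0 - 134.15.255.255)
  134.8.0.0/14 (134.8.0.0 - 134.11.255.255)
  134.11.128.0/17 (134.11.128.0 - 134.11.255.255)
Total matching entries: 5.

5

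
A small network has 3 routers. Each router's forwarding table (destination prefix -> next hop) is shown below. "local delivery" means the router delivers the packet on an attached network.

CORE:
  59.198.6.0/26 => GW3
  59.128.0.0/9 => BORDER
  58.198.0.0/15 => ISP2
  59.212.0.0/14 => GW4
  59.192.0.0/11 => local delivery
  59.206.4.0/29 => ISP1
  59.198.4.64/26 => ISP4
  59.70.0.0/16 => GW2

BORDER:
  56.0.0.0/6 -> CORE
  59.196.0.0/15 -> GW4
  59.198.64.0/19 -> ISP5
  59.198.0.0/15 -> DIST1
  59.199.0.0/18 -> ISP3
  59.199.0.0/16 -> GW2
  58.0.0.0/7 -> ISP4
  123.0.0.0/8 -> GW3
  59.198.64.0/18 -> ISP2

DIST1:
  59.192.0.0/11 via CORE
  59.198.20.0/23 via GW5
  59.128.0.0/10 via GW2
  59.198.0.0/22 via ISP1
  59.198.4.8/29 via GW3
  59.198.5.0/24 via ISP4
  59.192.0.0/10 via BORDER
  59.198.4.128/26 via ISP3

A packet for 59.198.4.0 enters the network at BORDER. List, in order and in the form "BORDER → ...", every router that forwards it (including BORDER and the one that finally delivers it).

At BORDER: longest match for 59.198.4.0 is 59.198.0.0/15 -> DIST1
At DIST1: longest match for 59.198.4.0 is 59.192.0.0/11 -> CORE
At CORE: longest match for 59.198.4.0 is 59.192.0.0/11 -> local delivery

BORDER → DIST1 → CORE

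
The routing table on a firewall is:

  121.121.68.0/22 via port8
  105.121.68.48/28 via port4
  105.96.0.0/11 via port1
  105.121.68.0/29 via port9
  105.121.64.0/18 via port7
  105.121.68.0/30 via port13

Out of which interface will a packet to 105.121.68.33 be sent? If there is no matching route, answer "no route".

port7

Routes whose prefix contains 105.121.68.33:
  105.96.0.0/11 (105.96.0.0 - 105.127.255.255) -> port1
  105.121.64.0/18 (105.121.64.0 - 105.121.127.255) -> port7
More-specific entries that do NOT match:
  105.121.68.0/30 (105.121.68.0 - 105.121.68.3) does not contain 105.121.68.33
  105.121.68.0/29 (105.121.68.0 - 105.121.68.7) does not contain 105.121.68.33
  105.121.68.48/28 (105.121.68.48 - 105.121.68.63) does not contain 105.121.68.33
  121.121.68.0/22 (121.121.68.0 - 121.121.71.255) does not contain 105.121.68.33
Longest matching prefix is /18 -> interface port7.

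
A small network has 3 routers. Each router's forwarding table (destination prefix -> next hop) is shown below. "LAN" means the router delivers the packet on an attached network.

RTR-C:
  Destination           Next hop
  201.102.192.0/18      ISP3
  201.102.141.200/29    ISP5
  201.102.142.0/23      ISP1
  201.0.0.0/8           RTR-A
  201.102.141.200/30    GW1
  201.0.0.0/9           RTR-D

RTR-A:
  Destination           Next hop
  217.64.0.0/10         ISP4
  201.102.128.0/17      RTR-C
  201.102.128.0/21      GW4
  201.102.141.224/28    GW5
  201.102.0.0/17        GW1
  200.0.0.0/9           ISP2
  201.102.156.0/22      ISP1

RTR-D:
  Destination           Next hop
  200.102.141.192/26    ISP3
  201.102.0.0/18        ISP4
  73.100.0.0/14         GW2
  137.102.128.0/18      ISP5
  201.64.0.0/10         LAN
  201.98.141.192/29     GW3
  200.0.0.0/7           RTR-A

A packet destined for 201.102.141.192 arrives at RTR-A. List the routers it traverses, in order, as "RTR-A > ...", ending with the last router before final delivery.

RTR-A > RTR-C > RTR-D

At RTR-A: longest match for 201.102.141.192 is 201.102.128.0/17 -> RTR-C
At RTR-C: longest match for 201.102.141.192 is 201.0.0.0/9 -> RTR-D
At RTR-D: longest match for 201.102.141.192 is 201.64.0.0/10 -> LAN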